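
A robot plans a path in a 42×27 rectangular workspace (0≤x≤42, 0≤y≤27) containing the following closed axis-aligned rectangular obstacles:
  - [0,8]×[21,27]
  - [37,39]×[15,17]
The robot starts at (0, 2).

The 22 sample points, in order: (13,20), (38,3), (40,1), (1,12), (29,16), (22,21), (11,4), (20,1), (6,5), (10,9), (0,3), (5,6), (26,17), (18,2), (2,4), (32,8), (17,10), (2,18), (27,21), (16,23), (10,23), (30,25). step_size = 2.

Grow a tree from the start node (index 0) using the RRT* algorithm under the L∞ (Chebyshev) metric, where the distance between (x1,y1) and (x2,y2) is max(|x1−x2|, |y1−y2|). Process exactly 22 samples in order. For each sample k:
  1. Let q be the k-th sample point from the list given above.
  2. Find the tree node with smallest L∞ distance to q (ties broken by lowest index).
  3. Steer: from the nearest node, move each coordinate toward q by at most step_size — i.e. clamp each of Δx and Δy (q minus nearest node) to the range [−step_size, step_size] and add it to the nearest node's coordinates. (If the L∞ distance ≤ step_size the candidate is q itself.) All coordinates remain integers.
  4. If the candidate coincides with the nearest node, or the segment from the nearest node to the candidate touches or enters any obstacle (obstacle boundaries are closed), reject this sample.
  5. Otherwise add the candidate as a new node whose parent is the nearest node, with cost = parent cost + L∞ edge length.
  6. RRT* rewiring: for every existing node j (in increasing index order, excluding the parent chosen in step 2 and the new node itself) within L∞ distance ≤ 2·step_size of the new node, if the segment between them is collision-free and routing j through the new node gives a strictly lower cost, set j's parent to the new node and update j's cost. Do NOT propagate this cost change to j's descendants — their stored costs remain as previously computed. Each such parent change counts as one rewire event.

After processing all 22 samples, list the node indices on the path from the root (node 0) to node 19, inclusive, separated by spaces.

Path: 0 1 2 6 9 16 18 19

1. q=(13,20) nearest=0 d=18 new=(2,4) → add node 1 parent=0 cost=2
2. q=(38,3) nearest=1 d=36 new=(4,3) → add node 2 parent=1 cost=4
3. q=(40,1) nearest=2 d=36 new=(6,1) → add node 3 parent=2 cost=6
4. q=(1,12) nearest=1 d=8 new=(1,6) → add node 4 parent=1 cost=4
5. q=(29,16) nearest=3 d=23 new=(8,3) → add node 5 parent=3 cost=8
6. q=(22,21) nearest=2 d=18 new=(6,5) → add node 6 parent=2 cost=6
7. q=(11,4) nearest=5 d=3 new=(10,4) → add node 7 parent=5 cost=10
8. q=(20,1) nearest=7 d=10 new=(12,2) → add node 8 parent=7 cost=12
9. q=(6,5) nearest=6 d=0 → coincident, reject
10. q=(10,9) nearest=6 d=4 new=(8,7) → add node 9 parent=6 cost=8
11. q=(0,3) nearest=0 d=1 new=(0,3) → add node 10 parent=0 cost=1
12. q=(5,6) nearest=6 d=1 new=(5,6) → add node 11 parent=6 cost=7
13. q=(26,17) nearest=8 d=15 new=(14,4) → add node 12 parent=8 cost=14
14. q=(18,2) nearest=12 d=4 new=(16,2) → add node 13 parent=12 cost=16
15. q=(2,4) nearest=1 d=0 → coincident, reject
16. q=(32,8) nearest=13 d=16 new=(18,4) → add node 14 parent=13 cost=18
17. q=(17,10) nearest=12 d=6 new=(16,6) → add node 15 parent=12 cost=16
18. q=(2,18) nearest=9 d=11 new=(6,9) → add node 16 parent=9 cost=10
19. q=(27,21) nearest=15 d=15 new=(18,8) → add node 17 parent=15 cost=18
20. q=(16,23) nearest=16 d=14 new=(8,11) → add node 18 parent=16 cost=12
21. q=(10,23) nearest=18 d=12 new=(10,13) → add node 19 parent=18 cost=14
22. q=(30,25) nearest=17 d=17 new=(20,10) → add node 20 parent=17 cost=20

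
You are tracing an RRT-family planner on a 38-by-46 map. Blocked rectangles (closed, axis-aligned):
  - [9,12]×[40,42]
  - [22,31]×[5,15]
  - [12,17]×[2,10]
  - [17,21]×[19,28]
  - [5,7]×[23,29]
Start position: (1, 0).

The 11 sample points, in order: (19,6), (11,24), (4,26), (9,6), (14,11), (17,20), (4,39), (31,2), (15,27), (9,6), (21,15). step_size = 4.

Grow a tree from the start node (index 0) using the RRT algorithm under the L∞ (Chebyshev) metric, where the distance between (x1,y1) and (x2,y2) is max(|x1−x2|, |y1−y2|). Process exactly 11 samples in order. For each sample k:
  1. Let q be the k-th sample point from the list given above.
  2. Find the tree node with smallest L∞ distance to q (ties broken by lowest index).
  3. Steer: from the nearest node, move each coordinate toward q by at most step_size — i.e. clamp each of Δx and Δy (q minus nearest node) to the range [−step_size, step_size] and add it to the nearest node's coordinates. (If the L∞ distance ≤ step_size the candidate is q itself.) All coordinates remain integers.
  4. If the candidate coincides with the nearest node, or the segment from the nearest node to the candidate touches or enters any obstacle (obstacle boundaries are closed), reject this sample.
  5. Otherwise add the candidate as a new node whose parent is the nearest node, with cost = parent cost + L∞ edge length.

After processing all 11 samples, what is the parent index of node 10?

Parent of node 10: 6

1. q=(19,6) nearest=0 d=18 new=(5,4) → add node 1 parent=0 cost=4
2. q=(11,24) nearest=1 d=20 new=(9,8) → add node 2 parent=1 cost=8
3. q=(4,26) nearest=2 d=18 new=(5,12) → add node 3 parent=2 cost=12
4. q=(9,6) nearest=2 d=2 new=(9,6) → add node 4 parent=2 cost=10
5. q=(14,11) nearest=2 d=5 new=(13,11) → add node 5 parent=2 cost=12
6. q=(17,20) nearest=5 d=9 new=(17,15) → add node 6 parent=5 cost=16
7. q=(4,39) nearest=6 d=24 new=(13,19) → add node 7 parent=6 cost=20
8. q=(31,2) nearest=6 d=14 new=(21,11) → add node 8 parent=6 cost=20
9. q=(15,27) nearest=7 d=8 new=(15,23) → add node 9 parent=7 cost=24
10. q=(9,6) nearest=4 d=0 → coincident, reject
11. q=(21,15) nearest=6 d=4 new=(21,15) → add node 10 parent=6 cost=20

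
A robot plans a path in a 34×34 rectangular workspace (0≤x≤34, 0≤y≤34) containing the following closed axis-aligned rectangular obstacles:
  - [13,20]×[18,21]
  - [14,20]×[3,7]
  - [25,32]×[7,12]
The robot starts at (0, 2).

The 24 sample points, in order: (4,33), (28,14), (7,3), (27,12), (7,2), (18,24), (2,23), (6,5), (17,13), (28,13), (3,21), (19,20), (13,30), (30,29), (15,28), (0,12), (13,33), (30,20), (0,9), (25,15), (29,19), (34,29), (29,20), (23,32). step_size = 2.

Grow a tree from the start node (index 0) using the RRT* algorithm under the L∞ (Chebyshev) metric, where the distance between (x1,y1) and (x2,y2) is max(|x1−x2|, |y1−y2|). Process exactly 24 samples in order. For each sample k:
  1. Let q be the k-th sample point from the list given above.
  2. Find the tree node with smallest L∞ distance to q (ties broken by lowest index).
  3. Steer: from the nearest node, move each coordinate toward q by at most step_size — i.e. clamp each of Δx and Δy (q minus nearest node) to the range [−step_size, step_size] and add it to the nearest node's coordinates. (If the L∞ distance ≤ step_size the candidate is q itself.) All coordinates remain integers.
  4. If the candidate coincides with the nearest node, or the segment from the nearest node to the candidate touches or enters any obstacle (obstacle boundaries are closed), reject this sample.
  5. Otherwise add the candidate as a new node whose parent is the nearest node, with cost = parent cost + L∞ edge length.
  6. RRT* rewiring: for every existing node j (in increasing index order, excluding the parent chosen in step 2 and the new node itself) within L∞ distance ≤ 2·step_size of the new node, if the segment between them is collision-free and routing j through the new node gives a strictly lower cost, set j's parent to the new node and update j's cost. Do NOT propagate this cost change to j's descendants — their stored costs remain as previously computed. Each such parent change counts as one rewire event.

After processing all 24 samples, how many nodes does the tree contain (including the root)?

Node count: 25

1. q=(4,33) nearest=0 d=31 new=(2,4) → add node 1 parent=0 cost=2
2. q=(28,14) nearest=1 d=26 new=(4,6) → add node 2 parent=1 cost=4
3. q=(7,3) nearest=2 d=3 new=(6,4) → add node 3 parent=2 cost=6
4. q=(27,12) nearest=3 d=21 new=(8,6) → add node 4 parent=3 cost=8
5. q=(7,2) nearest=3 d=2 new=(7,2) → add node 5 parent=3 cost=8
6. q=(18,24) nearest=2 d=18 new=(6,8) → add node 6 parent=2 cost=6
7. q=(2,23) nearest=6 d=15 new=(4,10) → add node 7 parent=6 cost=8
8. q=(6,5) nearest=3 d=1 new=(6,5) → add node 8 parent=3 cost=7
9. q=(17,13) nearest=4 d=9 new=(10,8) → add node 9 parent=4 cost=10
10. q=(28,13) nearest=9 d=18 new=(12,10) → add node 10 parent=9 cost=12
11. q=(3,21) nearest=7 d=11 new=(3,12) → add node 11 parent=7 cost=10
12. q=(19,20) nearest=10 d=10 new=(14,12) → add node 12 parent=10 cost=14
13. q=(13,30) nearest=11 d=18 new=(5,14) → add node 13 parent=11 cost=12
14. q=(30,29) nearest=12 d=17 new=(16,14) → add node 14 parent=12 cost=16
15. q=(15,28) nearest=13 d=14 new=(7,16) → add node 15 parent=13 cost=14
16. q=(0,12) nearest=11 d=3 new=(1,12) → add node 16 parent=11 cost=12
17. q=(13,33) nearest=15 d=17 new=(9,18) → add node 17 parent=15 cost=16
18. q=(30,20) nearest=14 d=14 new=(18,16) → add node 18 parent=14 cost=18
19. q=(0,9) nearest=11 d=3 new=(1,10) → add node 19 parent=11 cost=12
20. q=(25,15) nearest=18 d=7 new=(20,15) → add node 20 parent=18 cost=20
21. q=(29,19) nearest=20 d=9 new=(22,17) → add node 21 parent=20 cost=22
22. q=(34,29) nearest=21 d=12 new=(24,19) → add node 22 parent=21 cost=24
23. q=(29,20) nearest=22 d=5 new=(26,20) → add node 23 parent=22 cost=26
24. q=(23,32) nearest=23 d=12 new=(24,22) → add node 24 parent=23 cost=28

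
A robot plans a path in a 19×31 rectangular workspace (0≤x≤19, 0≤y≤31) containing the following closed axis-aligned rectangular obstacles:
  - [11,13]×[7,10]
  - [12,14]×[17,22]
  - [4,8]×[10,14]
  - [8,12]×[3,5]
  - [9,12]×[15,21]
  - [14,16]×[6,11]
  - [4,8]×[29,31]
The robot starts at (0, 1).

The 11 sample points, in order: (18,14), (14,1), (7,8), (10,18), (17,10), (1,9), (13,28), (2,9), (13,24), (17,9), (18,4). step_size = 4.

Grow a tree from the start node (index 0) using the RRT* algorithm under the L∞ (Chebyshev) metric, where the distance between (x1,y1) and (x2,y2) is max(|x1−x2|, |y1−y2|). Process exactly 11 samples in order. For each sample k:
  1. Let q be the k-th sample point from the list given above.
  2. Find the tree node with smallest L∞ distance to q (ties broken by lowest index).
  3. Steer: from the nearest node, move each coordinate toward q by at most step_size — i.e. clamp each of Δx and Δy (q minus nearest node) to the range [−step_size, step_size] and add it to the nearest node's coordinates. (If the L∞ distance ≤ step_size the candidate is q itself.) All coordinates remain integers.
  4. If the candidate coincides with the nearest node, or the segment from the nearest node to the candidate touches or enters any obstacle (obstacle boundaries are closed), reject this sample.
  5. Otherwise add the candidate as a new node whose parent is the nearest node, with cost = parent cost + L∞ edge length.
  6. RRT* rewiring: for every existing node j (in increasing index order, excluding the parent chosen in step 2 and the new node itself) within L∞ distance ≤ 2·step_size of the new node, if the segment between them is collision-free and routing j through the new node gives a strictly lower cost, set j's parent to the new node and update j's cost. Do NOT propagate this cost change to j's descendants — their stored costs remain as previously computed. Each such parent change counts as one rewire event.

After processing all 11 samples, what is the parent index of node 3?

1. q=(18,14) nearest=0 d=18 new=(4,5) → add node 1 parent=0 cost=4
2. q=(14,1) nearest=1 d=10 new=(8,1) → add node 2 parent=1 cost=8
3. q=(7,8) nearest=1 d=3 new=(7,8) → add node 3 parent=1 cost=7
4. q=(10,18) nearest=3 d=10 new=(10,12) → add node 4 parent=3 cost=11
5. q=(17,10) nearest=4 d=7 new=(14,10) → blocked by [14,16]×[6,11], reject
6. q=(1,9) nearest=1 d=4 new=(1,9) → add node 5 parent=1 cost=8
7. q=(13,28) nearest=4 d=16 new=(13,16) → add node 6 parent=4 cost=15
8. q=(2,9) nearest=5 d=1 new=(2,9) → add node 7 parent=5 cost=9
9. q=(13,24) nearest=6 d=8 new=(13,20) → blocked by [12,14]×[17,22], reject
10. q=(17,9) nearest=4 d=7 new=(14,9) → blocked by [11,13]×[7,10], reject
11. q=(18,4) nearest=4 d=8 new=(14,8) → blocked by [11,13]×[7,10], reject

Parent of node 3: 1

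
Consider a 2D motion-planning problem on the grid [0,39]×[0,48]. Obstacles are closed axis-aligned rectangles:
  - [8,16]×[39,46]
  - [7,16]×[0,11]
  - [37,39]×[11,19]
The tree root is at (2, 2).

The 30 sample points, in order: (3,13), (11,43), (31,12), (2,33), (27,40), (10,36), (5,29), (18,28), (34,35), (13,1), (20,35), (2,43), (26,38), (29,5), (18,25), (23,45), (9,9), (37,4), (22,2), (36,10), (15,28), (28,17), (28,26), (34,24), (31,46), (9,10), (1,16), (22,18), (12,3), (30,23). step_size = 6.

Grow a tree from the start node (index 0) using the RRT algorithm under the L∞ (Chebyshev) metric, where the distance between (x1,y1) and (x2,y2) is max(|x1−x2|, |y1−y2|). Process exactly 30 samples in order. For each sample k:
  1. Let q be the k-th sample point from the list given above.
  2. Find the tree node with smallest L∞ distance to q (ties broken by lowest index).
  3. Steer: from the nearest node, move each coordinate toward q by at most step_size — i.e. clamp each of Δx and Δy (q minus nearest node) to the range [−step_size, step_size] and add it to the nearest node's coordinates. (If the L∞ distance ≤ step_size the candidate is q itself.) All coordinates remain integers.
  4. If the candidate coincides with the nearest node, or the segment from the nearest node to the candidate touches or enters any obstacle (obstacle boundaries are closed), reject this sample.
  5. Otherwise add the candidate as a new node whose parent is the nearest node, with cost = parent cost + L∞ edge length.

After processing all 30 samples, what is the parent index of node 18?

Parent of node 18: 15

1. q=(3,13) nearest=0 d=11 new=(3,8) → add node 1 parent=0 cost=6
2. q=(11,43) nearest=1 d=35 new=(9,14) → add node 2 parent=1 cost=12
3. q=(31,12) nearest=2 d=22 new=(15,12) → add node 3 parent=2 cost=18
4. q=(2,33) nearest=2 d=19 new=(3,20) → add node 4 parent=2 cost=18
5. q=(27,40) nearest=4 d=24 new=(9,26) → add node 5 parent=4 cost=24
6. q=(10,36) nearest=5 d=10 new=(10,32) → add node 6 parent=5 cost=30
7. q=(5,29) nearest=5 d=4 new=(5,29) → add node 7 parent=5 cost=28
8. q=(18,28) nearest=6 d=8 new=(16,28) → add node 8 parent=6 cost=36
9. q=(34,35) nearest=8 d=18 new=(22,34) → add node 9 parent=8 cost=42
10. q=(13,1) nearest=1 d=10 new=(9,2) → blocked by [7,16]×[0,11], reject
11. q=(20,35) nearest=9 d=2 new=(20,35) → add node 10 parent=9 cost=44
12. q=(2,43) nearest=6 d=11 new=(4,38) → add node 11 parent=6 cost=36
13. q=(26,38) nearest=9 d=4 new=(26,38) → add node 12 parent=9 cost=46
14. q=(29,5) nearest=3 d=14 new=(21,6) → blocked by [7,16]×[0,11], reject
15. q=(18,25) nearest=8 d=3 new=(18,25) → add node 13 parent=8 cost=39
16. q=(23,45) nearest=12 d=7 new=(23,44) → add node 14 parent=12 cost=52
17. q=(9,9) nearest=2 d=5 new=(9,9) → blocked by [7,16]×[0,11], reject
18. q=(37,4) nearest=13 d=21 new=(24,19) → add node 15 parent=13 cost=45
19. q=(22,2) nearest=3 d=10 new=(21,6) → blocked by [7,16]×[0,11], reject
20. q=(36,10) nearest=15 d=12 new=(30,13) → add node 16 parent=15 cost=51
21. q=(15,28) nearest=8 d=1 new=(15,28) → add node 17 parent=8 cost=37
22. q=(28,17) nearest=15 d=4 new=(28,17) → add node 18 parent=15 cost=49
23. q=(28,26) nearest=15 d=7 new=(28,25) → add node 19 parent=15 cost=51
24. q=(34,24) nearest=19 d=6 new=(34,24) → add node 20 parent=19 cost=57
25. q=(31,46) nearest=12 d=8 new=(31,44) → add node 21 parent=12 cost=52
26. q=(9,10) nearest=2 d=4 new=(9,10) → blocked by [7,16]×[0,11], reject
27. q=(1,16) nearest=4 d=4 new=(1,16) → add node 22 parent=4 cost=22
28. q=(22,18) nearest=15 d=2 new=(22,18) → add node 23 parent=15 cost=47
29. q=(12,3) nearest=1 d=9 new=(9,3) → blocked by [7,16]×[0,11], reject
30. q=(30,23) nearest=19 d=2 new=(30,23) → add node 24 parent=19 cost=53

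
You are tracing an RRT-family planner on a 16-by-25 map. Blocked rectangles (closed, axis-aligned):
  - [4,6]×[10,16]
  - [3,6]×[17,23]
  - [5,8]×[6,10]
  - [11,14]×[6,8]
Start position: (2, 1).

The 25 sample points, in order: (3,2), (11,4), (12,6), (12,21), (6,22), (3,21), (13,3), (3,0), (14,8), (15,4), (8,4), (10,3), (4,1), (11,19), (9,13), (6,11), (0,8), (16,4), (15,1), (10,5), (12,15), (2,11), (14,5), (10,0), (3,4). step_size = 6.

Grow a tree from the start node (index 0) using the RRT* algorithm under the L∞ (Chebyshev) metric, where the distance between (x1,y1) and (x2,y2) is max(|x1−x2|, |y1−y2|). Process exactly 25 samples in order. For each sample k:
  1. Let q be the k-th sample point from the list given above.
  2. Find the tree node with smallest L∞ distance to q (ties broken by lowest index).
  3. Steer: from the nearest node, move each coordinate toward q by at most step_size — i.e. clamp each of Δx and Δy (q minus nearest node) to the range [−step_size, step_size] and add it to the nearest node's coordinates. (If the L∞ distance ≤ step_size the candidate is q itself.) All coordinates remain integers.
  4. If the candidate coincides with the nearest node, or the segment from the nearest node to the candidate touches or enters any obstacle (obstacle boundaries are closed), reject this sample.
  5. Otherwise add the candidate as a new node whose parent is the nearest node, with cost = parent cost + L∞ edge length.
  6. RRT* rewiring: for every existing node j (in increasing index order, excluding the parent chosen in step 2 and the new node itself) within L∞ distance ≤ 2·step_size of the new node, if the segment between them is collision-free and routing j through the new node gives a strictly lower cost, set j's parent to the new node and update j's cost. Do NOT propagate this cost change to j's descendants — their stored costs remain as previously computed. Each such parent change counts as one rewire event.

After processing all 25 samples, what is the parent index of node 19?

1. q=(3,2) nearest=0 d=1 new=(3,2) → add node 1 parent=0 cost=1
2. q=(11,4) nearest=1 d=8 new=(9,4) → add node 2 parent=1 cost=7
3. q=(12,6) nearest=2 d=3 new=(12,6) → blocked by [11,14]×[6,8], reject
4. q=(12,21) nearest=2 d=17 new=(12,10) → blocked by [11,14]×[6,8], reject
5. q=(6,22) nearest=2 d=18 new=(6,10) → blocked by [4,6]×[10,16], reject
6. q=(3,21) nearest=2 d=17 new=(3,10) → blocked by [5,8]×[6,10], reject
7. q=(13,3) nearest=2 d=4 new=(13,3) → add node 3 parent=2 cost=11
8. q=(3,0) nearest=0 d=1 new=(3,0) → add node 4 parent=0 cost=1
9. q=(14,8) nearest=2 d=5 new=(14,8) → blocked by [11,14]×[6,8], reject
10. q=(15,4) nearest=3 d=2 new=(15,4) → add node 5 parent=3 cost=13
11. q=(8,4) nearest=2 d=1 new=(8,4) → add node 6 parent=2 cost=8
12. q=(10,3) nearest=2 d=1 new=(10,3) → add node 7 parent=2 cost=8
13. q=(4,1) nearest=1 d=1 new=(4,1) → add node 8 parent=1 cost=2; rewire 6→8 (6<8)
14. q=(11,19) nearest=2 d=15 new=(11,10) → add node 9 parent=2 cost=13
15. q=(9,13) nearest=9 d=3 new=(9,13) → add node 10 parent=9 cost=16
16. q=(6,11) nearest=10 d=3 new=(6,11) → blocked by [4,6]×[10,16], reject
17. q=(0,8) nearest=1 d=6 new=(0,8) → add node 11 parent=1 cost=7
18. q=(16,4) nearest=5 d=1 new=(16,4) → add node 12 parent=5 cost=14
19. q=(15,1) nearest=3 d=2 new=(15,1) → add node 13 parent=3 cost=13
20. q=(10,5) nearest=2 d=1 new=(10,5) → add node 14 parent=2 cost=8
21. q=(12,15) nearest=10 d=3 new=(12,15) → add node 15 parent=10 cost=19
22. q=(2,11) nearest=11 d=3 new=(2,11) → add node 16 parent=11 cost=10
23. q=(14,5) nearest=5 d=1 new=(14,5) → add node 17 parent=5 cost=14
24. q=(10,0) nearest=3 d=3 new=(10,0) → add node 18 parent=3 cost=14
25. q=(3,4) nearest=1 d=2 new=(3,4) → add node 19 parent=1 cost=3; rewire 18→19 (10<14)

Parent of node 19: 1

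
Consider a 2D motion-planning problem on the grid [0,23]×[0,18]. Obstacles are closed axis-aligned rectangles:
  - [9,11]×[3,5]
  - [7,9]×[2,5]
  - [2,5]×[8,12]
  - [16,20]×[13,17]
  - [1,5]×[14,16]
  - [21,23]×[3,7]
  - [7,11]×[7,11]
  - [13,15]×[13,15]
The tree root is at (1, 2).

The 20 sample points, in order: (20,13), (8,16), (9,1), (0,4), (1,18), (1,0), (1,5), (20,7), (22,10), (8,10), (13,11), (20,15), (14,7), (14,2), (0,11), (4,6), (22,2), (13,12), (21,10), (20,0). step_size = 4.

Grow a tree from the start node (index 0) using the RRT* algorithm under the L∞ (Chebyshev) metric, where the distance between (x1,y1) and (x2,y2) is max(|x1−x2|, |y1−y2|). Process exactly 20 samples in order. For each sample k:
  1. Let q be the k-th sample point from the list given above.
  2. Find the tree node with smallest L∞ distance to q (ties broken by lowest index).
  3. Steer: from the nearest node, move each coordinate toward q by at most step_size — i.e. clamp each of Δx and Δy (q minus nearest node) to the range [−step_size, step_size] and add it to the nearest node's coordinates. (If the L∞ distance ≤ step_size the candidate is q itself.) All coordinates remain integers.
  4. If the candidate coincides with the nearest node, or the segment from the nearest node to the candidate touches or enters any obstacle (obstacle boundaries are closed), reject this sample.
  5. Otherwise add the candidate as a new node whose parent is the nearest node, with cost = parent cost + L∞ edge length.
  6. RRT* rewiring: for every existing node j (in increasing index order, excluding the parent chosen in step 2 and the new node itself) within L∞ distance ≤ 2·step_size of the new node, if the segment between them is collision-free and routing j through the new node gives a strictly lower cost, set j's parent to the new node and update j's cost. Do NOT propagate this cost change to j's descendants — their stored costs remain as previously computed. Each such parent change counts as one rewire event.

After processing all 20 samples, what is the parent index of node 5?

1. q=(20,13) nearest=0 d=19 new=(5,6) → add node 1 parent=0 cost=4
2. q=(8,16) nearest=1 d=10 new=(8,10) → blocked by [7,11]×[7,11], reject
3. q=(9,1) nearest=1 d=5 new=(9,2) → blocked by [7,9]×[2,5], reject
4. q=(0,4) nearest=0 d=2 new=(0,4) → add node 2 parent=0 cost=2
5. q=(1,18) nearest=1 d=12 new=(1,10) → blocked by [2,5]×[8,12], reject
6. q=(1,0) nearest=0 d=2 new=(1,0) → add node 3 parent=0 cost=2
7. q=(1,5) nearest=2 d=1 new=(1,5) → add node 4 parent=2 cost=3
8. q=(20,7) nearest=1 d=15 new=(9,7) → blocked by [7,11]×[7,11], reject
9. q=(22,10) nearest=1 d=17 new=(9,10) → blocked by [7,11]×[7,11], reject
10. q=(8,10) nearest=1 d=4 new=(8,10) → blocked by [7,11]×[7,11], reject
11. q=(13,11) nearest=1 d=8 new=(9,10) → blocked by [7,11]×[7,11], reject
12. q=(20,15) nearest=1 d=15 new=(9,10) → blocked by [7,11]×[7,11], reject
13. q=(14,7) nearest=1 d=9 new=(9,7) → blocked by [7,11]×[7,11], reject
14. q=(14,2) nearest=1 d=9 new=(9,2) → blocked by [7,9]×[2,5], reject
15. q=(0,11) nearest=1 d=5 new=(1,10) → blocked by [2,5]×[8,12], reject
16. q=(4,6) nearest=1 d=1 new=(4,6) → add node 5 parent=1 cost=5
17. q=(22,2) nearest=1 d=17 new=(9,2) → blocked by [7,9]×[2,5], reject
18. q=(13,12) nearest=1 d=8 new=(9,10) → blocked by [7,11]×[7,11], reject
19. q=(21,10) nearest=1 d=16 new=(9,10) → blocked by [7,11]×[7,11], reject
20. q=(20,0) nearest=1 d=15 new=(9,2) → blocked by [7,9]×[2,5], reject

Parent of node 5: 1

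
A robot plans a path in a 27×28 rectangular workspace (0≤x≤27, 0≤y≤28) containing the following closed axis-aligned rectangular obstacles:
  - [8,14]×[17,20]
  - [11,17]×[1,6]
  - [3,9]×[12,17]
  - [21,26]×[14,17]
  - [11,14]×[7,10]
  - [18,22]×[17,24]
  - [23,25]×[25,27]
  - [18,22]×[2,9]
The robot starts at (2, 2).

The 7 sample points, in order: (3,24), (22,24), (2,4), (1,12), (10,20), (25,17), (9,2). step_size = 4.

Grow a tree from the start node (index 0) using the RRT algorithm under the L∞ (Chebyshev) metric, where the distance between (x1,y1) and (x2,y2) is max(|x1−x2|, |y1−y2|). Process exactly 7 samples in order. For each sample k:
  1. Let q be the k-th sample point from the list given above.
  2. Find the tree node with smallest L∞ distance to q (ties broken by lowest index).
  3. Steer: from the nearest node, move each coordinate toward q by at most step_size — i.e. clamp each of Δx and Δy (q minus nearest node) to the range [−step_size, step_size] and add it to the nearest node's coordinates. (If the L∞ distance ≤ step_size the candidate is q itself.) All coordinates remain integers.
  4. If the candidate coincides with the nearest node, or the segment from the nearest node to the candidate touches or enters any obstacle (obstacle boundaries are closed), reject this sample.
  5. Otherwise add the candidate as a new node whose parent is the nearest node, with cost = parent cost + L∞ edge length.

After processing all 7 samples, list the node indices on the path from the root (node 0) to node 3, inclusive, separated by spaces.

1. q=(3,24) nearest=0 d=22 new=(3,6) → add node 1 parent=0 cost=4
2. q=(22,24) nearest=1 d=19 new=(7,10) → add node 2 parent=1 cost=8
3. q=(2,4) nearest=0 d=2 new=(2,4) → add node 3 parent=0 cost=2
4. q=(1,12) nearest=1 d=6 new=(1,10) → add node 4 parent=1 cost=8
5. q=(10,20) nearest=2 d=10 new=(10,14) → blocked by [3,9]×[12,17], reject
6. q=(25,17) nearest=2 d=18 new=(11,14) → blocked by [3,9]×[12,17], reject
7. q=(9,2) nearest=1 d=6 new=(7,2) → add node 5 parent=1 cost=8

Path: 0 3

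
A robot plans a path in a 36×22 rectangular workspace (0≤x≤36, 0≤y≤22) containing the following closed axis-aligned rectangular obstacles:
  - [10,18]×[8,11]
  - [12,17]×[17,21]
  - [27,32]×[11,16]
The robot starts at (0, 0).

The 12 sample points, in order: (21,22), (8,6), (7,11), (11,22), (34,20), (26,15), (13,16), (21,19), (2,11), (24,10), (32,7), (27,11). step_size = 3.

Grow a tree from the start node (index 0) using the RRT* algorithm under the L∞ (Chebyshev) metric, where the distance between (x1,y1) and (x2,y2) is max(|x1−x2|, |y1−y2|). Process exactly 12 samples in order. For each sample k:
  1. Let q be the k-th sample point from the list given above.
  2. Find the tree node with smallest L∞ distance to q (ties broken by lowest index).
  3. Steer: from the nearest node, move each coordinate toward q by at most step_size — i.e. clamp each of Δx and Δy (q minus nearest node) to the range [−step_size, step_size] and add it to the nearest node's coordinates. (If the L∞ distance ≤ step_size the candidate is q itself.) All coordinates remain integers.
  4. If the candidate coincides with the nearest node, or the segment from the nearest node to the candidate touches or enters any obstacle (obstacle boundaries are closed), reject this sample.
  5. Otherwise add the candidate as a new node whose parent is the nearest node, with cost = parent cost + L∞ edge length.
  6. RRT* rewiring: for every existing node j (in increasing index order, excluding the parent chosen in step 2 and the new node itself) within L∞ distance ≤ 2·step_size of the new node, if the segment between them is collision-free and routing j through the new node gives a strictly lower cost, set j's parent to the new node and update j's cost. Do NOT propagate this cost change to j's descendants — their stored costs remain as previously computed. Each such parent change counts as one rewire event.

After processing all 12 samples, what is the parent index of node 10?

1. q=(21,22) nearest=0 d=22 new=(3,3) → add node 1 parent=0 cost=3
2. q=(8,6) nearest=1 d=5 new=(6,6) → add node 2 parent=1 cost=6
3. q=(7,11) nearest=2 d=5 new=(7,9) → add node 3 parent=2 cost=9
4. q=(11,22) nearest=3 d=13 new=(10,12) → add node 4 parent=3 cost=12
5. q=(34,20) nearest=4 d=24 new=(13,15) → add node 5 parent=4 cost=15
6. q=(26,15) nearest=5 d=13 new=(16,15) → add node 6 parent=5 cost=18
7. q=(13,16) nearest=5 d=1 new=(13,16) → add node 7 parent=5 cost=16
8. q=(21,19) nearest=6 d=5 new=(19,18) → add node 8 parent=6 cost=21
9. q=(2,11) nearest=2 d=5 new=(3,9) → add node 9 parent=2 cost=9
10. q=(24,10) nearest=6 d=8 new=(19,12) → add node 10 parent=6 cost=21
11. q=(32,7) nearest=8 d=13 new=(22,15) → add node 11 parent=8 cost=24
12. q=(27,11) nearest=11 d=5 new=(25,12) → add node 12 parent=11 cost=27

Parent of node 10: 6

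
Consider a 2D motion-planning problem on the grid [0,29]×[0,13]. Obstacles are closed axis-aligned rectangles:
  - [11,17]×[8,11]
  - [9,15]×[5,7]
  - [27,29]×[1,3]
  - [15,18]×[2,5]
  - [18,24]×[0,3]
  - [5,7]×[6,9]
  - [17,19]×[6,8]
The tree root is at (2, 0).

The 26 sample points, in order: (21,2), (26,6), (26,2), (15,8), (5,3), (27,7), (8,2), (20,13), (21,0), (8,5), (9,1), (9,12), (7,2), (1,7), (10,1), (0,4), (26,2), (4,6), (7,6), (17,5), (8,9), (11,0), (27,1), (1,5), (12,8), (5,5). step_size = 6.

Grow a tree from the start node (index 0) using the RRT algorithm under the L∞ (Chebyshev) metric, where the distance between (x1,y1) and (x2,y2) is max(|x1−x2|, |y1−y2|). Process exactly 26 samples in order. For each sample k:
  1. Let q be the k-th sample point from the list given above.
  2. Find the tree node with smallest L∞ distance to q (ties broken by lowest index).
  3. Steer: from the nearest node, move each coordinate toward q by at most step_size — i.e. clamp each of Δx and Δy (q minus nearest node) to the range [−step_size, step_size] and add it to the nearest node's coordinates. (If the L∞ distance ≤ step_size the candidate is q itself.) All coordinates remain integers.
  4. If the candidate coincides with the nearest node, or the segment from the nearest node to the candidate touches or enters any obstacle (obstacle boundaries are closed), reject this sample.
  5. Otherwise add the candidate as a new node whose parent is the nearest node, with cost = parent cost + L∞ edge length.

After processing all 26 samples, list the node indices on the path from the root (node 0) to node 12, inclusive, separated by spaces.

Path: 0 1 4 6 12

1. q=(21,2) nearest=0 d=19 new=(8,2) → add node 1 parent=0 cost=6
2. q=(26,6) nearest=1 d=18 new=(14,6) → blocked by [9,15]×[5,7], reject
3. q=(26,2) nearest=1 d=18 new=(14,2) → add node 2 parent=1 cost=12
4. q=(15,8) nearest=2 d=6 new=(15,8) → blocked by [11,17]×[8,11], reject
5. q=(5,3) nearest=0 d=3 new=(5,3) → add node 3 parent=0 cost=3
6. q=(27,7) nearest=2 d=13 new=(20,7) → blocked by [15,18]×[2,5], reject
7. q=(8,2) nearest=1 d=0 → coincident, reject
8. q=(20,13) nearest=2 d=11 new=(20,8) → blocked by [15,18]×[2,5], reject
9. q=(21,0) nearest=2 d=7 new=(20,0) → blocked by [18,24]×[0,3], reject
10. q=(8,5) nearest=1 d=3 new=(8,5) → add node 4 parent=1 cost=9
11. q=(9,1) nearest=1 d=1 new=(9,1) → add node 5 parent=1 cost=7
12. q=(9,12) nearest=4 d=7 new=(9,11) → add node 6 parent=4 cost=15
13. q=(7,2) nearest=1 d=1 new=(7,2) → add node 7 parent=1 cost=7
14. q=(1,7) nearest=3 d=4 new=(1,7) → add node 8 parent=3 cost=7
15. q=(10,1) nearest=5 d=1 new=(10,1) → add node 9 parent=5 cost=8
16. q=(0,4) nearest=8 d=3 new=(0,4) → add node 10 parent=8 cost=10
17. q=(26,2) nearest=2 d=12 new=(20,2) → blocked by [15,18]×[2,5], reject
18. q=(4,6) nearest=3 d=3 new=(4,6) → add node 11 parent=3 cost=6
19. q=(7,6) nearest=4 d=1 new=(7,6) → blocked by [5,7]×[6,9], reject
20. q=(17,5) nearest=2 d=3 new=(17,5) → blocked by [15,18]×[2,5], reject
21. q=(8,9) nearest=6 d=2 new=(8,9) → add node 12 parent=6 cost=17
22. q=(11,0) nearest=9 d=1 new=(11,0) → add node 13 parent=9 cost=9
23. q=(27,1) nearest=2 d=13 new=(20,1) → blocked by [18,24]×[0,3], reject
24. q=(1,5) nearest=10 d=1 new=(1,5) → add node 14 parent=10 cost=11
25. q=(12,8) nearest=6 d=3 new=(12,8) → blocked by [11,17]×[8,11], reject
26. q=(5,5) nearest=11 d=1 new=(5,5) → add node 15 parent=11 cost=7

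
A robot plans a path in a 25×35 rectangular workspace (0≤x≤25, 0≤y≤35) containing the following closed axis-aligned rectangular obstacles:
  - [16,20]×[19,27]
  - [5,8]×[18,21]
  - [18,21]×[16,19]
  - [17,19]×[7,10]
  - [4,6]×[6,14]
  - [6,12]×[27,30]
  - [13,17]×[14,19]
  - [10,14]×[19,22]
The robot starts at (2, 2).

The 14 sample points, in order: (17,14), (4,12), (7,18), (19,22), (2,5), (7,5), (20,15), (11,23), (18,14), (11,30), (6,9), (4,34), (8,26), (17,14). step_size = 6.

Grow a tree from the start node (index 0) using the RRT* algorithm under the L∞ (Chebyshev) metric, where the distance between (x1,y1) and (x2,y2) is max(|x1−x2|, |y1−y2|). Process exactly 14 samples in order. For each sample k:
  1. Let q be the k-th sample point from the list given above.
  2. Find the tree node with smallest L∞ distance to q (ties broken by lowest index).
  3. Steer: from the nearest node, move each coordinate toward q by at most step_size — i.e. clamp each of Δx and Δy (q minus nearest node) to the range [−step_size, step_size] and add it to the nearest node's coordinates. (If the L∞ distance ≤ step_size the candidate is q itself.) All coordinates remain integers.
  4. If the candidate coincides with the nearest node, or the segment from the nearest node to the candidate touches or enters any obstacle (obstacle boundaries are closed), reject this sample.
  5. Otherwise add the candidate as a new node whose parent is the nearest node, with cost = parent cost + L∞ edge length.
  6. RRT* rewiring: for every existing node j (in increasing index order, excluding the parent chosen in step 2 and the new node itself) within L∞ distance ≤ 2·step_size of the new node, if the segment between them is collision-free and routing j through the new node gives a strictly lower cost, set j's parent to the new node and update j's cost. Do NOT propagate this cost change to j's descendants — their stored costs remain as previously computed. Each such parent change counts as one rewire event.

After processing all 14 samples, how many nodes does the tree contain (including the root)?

Node count: 6

1. q=(17,14) nearest=0 d=15 new=(8,8) → blocked by [4,6]×[6,14], reject
2. q=(4,12) nearest=0 d=10 new=(4,8) → blocked by [4,6]×[6,14], reject
3. q=(7,18) nearest=0 d=16 new=(7,8) → blocked by [4,6]×[6,14], reject
4. q=(19,22) nearest=0 d=20 new=(8,8) → blocked by [4,6]×[6,14], reject
5. q=(2,5) nearest=0 d=3 new=(2,5) → add node 1 parent=0 cost=3
6. q=(7,5) nearest=0 d=5 new=(7,5) → add node 2 parent=0 cost=5
7. q=(20,15) nearest=2 d=13 new=(13,11) → add node 3 parent=2 cost=11
8. q=(11,23) nearest=3 d=12 new=(11,17) → add node 4 parent=3 cost=17
9. q=(18,14) nearest=3 d=5 new=(18,14) → add node 5 parent=3 cost=16
10. q=(11,30) nearest=4 d=13 new=(11,23) → blocked by [10,14]×[19,22], reject
11. q=(6,9) nearest=1 d=4 new=(6,9) → blocked by [4,6]×[6,14], reject
12. q=(4,34) nearest=4 d=17 new=(5,23) → blocked by [5,8]×[18,21], reject
13. q=(8,26) nearest=4 d=9 new=(8,23) → blocked by [10,14]×[19,22], reject
14. q=(17,14) nearest=5 d=1 new=(17,14) → blocked by [13,17]×[14,19], reject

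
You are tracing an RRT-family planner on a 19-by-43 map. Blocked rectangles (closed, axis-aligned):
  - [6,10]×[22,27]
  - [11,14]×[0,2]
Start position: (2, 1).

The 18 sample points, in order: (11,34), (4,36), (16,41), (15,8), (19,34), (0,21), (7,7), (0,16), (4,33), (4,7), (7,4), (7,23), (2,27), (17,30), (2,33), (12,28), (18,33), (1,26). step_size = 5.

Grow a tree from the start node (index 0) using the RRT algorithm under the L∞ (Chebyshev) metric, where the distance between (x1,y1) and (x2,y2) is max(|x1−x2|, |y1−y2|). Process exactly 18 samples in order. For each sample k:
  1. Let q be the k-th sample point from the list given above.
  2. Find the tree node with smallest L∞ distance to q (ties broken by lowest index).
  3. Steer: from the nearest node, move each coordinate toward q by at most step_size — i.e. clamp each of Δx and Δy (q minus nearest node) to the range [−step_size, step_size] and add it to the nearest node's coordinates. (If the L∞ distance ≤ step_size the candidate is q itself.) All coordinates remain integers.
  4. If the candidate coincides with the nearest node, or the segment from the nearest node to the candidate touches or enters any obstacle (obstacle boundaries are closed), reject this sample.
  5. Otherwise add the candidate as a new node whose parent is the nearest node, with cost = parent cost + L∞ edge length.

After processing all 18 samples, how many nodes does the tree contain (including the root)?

1. q=(11,34) nearest=0 d=33 new=(7,6) → add node 1 parent=0 cost=5
2. q=(4,36) nearest=1 d=30 new=(4,11) → add node 2 parent=1 cost=10
3. q=(16,41) nearest=2 d=30 new=(9,16) → add node 3 parent=2 cost=15
4. q=(15,8) nearest=1 d=8 new=(12,8) → add node 4 parent=1 cost=10
5. q=(19,34) nearest=3 d=18 new=(14,21) → add node 5 parent=3 cost=20
6. q=(0,21) nearest=3 d=9 new=(4,21) → add node 6 parent=3 cost=20
7. q=(7,7) nearest=1 d=1 new=(7,7) → add node 7 parent=1 cost=6
8. q=(0,16) nearest=2 d=5 new=(0,16) → add node 8 parent=2 cost=15
9. q=(4,33) nearest=5 d=12 new=(9,26) → blocked by [6,10]×[22,27], reject
10. q=(4,7) nearest=1 d=3 new=(4,7) → add node 9 parent=1 cost=8
11. q=(7,4) nearest=1 d=2 new=(7,4) → add node 10 parent=1 cost=7
12. q=(7,23) nearest=6 d=3 new=(7,23) → blocked by [6,10]×[22,27], reject
13. q=(2,27) nearest=6 d=6 new=(2,26) → add node 11 parent=6 cost=25
14. q=(17,30) nearest=5 d=9 new=(17,26) → add node 12 parent=5 cost=25
15. q=(2,33) nearest=11 d=7 new=(2,31) → add node 13 parent=11 cost=30
16. q=(12,28) nearest=12 d=5 new=(12,28) → add node 14 parent=12 cost=30
17. q=(18,33) nearest=14 d=6 new=(17,33) → add node 15 parent=14 cost=35
18. q=(1,26) nearest=11 d=1 new=(1,26) → add node 16 parent=11 cost=26

Node count: 17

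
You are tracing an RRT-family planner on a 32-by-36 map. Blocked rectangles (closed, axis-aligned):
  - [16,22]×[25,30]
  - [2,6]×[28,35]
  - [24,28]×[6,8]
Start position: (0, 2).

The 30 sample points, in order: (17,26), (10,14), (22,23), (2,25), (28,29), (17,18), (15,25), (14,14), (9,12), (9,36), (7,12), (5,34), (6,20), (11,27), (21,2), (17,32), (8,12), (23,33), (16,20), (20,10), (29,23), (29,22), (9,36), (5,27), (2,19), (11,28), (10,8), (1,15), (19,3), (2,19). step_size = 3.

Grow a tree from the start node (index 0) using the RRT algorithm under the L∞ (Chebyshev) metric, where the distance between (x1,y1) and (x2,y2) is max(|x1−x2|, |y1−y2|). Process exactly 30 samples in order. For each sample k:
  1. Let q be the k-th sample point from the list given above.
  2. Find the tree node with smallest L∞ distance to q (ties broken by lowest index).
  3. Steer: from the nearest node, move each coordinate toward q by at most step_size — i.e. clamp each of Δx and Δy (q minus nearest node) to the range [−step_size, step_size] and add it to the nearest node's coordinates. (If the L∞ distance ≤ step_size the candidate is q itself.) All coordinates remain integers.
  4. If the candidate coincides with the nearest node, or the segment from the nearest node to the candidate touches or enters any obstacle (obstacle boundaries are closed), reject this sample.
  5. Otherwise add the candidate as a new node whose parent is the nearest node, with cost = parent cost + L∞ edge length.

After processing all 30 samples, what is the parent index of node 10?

1. q=(17,26) nearest=0 d=24 new=(3,5) → add node 1 parent=0 cost=3
2. q=(10,14) nearest=1 d=9 new=(6,8) → add node 2 parent=1 cost=6
3. q=(22,23) nearest=2 d=16 new=(9,11) → add node 3 parent=2 cost=9
4. q=(2,25) nearest=3 d=14 new=(6,14) → add node 4 parent=3 cost=12
5. q=(28,29) nearest=3 d=19 new=(12,14) → add node 5 parent=3 cost=12
6. q=(17,18) nearest=5 d=5 new=(15,17) → add node 6 parent=5 cost=15
7. q=(15,25) nearest=6 d=8 new=(15,20) → add node 7 parent=6 cost=18
8. q=(14,14) nearest=5 d=2 new=(14,14) → add node 8 parent=5 cost=14
9. q=(9,12) nearest=3 d=1 new=(9,12) → add node 9 parent=3 cost=10
10. q=(9,36) nearest=7 d=16 new=(12,23) → add node 10 parent=7 cost=21
11. q=(7,12) nearest=3 d=2 new=(7,12) → add node 11 parent=3 cost=11
12. q=(5,34) nearest=10 d=11 new=(9,26) → add node 12 parent=10 cost=24
13. q=(6,20) nearest=4 d=6 new=(6,17) → add node 13 parent=4 cost=15
14. q=(11,27) nearest=12 d=2 new=(11,27) → add node 14 parent=12 cost=26
15. q=(21,2) nearest=3 d=12 new=(12,8) → add node 15 parent=3 cost=12
16. q=(17,32) nearest=14 d=6 new=(14,30) → add node 16 parent=14 cost=29
17. q=(8,12) nearest=3 d=1 new=(8,12) → add node 17 parent=3 cost=10
18. q=(23,33) nearest=16 d=9 new=(17,33) → add node 18 parent=16 cost=32
19. q=(16,20) nearest=7 d=1 new=(16,20) → add node 19 parent=7 cost=19
20. q=(20,10) nearest=8 d=6 new=(17,11) → add node 20 parent=8 cost=17
21. q=(29,23) nearest=18 d=12 new=(20,30) → blocked by [16,22]×[25,30], reject
22. q=(29,22) nearest=18 d=12 new=(20,30) → blocked by [16,22]×[25,30], reject
23. q=(9,36) nearest=16 d=6 new=(11,33) → add node 21 parent=16 cost=32
24. q=(5,27) nearest=12 d=4 new=(6,27) → add node 22 parent=12 cost=27
25. q=(2,19) nearest=13 d=4 new=(3,19) → add node 23 parent=13 cost=18
26. q=(11,28) nearest=14 d=1 new=(11,28) → add node 24 parent=14 cost=27
27. q=(10,8) nearest=15 d=2 new=(10,8) → add node 25 parent=15 cost=14
28. q=(1,15) nearest=23 d=4 new=(1,16) → add node 26 parent=23 cost=21
29. q=(19,3) nearest=15 d=7 new=(15,5) → add node 27 parent=15 cost=15
30. q=(2,19) nearest=23 d=1 new=(2,19) → add node 28 parent=23 cost=19

Parent of node 10: 7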